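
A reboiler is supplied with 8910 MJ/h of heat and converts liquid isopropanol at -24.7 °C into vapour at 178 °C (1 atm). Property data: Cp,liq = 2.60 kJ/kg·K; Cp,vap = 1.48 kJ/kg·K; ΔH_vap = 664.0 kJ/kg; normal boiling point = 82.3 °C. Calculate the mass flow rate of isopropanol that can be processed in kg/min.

Δh = 2.60×(82.3−-24.7) + 664.0 + 1.48×(178−82.3) = 1083.8 kJ/kg
Q = 8910 MJ/h = 2475 kJ/s = 148500 kJ/min
ṁ = Q/Δh = 148500 / 1083.8 = 137.01 kg/min

ṁ = 137 kg/min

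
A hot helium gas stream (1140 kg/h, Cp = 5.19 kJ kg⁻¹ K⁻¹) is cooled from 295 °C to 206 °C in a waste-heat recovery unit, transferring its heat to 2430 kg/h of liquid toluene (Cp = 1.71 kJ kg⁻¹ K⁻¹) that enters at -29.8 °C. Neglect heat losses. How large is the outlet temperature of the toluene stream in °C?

Heat released by hot stream: Q = 1140 × 5.19 × (295 − 206) = 526580 kJ/h
Energy balance on cold side (adiabatic exchanger): Q = ṁ_c·Cp_c·(T_c,out − T_c,in)
T_c,out = -29.8 + 526580/(2430 × 1.71) = 96.924 °C

T_c,out = 96.9 °C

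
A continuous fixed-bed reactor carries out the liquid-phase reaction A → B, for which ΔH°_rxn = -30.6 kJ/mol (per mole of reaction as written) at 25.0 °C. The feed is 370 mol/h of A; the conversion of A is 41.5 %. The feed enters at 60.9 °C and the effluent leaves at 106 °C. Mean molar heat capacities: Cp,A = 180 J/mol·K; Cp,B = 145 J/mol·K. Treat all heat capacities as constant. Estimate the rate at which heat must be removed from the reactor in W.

Q_out = 592 W

Extent of reaction ξ = 0.415 × 370 = 153.55 mol/h
Reaction term: ξ·ΔH°_rxn = 153.55 × -30.6 = -4698.6 kJ/h
Sensible, feed 60.9→25 °C: -2390.9 kJ/h
Outlet flows (mol/h): A 216.45, B 153.55
Sensible, products 25→106 °C: 4959.3 kJ/h
Q = ΔH = -2130.3 kJ/h = -0.59175 kW
Heat removed = 591.75 W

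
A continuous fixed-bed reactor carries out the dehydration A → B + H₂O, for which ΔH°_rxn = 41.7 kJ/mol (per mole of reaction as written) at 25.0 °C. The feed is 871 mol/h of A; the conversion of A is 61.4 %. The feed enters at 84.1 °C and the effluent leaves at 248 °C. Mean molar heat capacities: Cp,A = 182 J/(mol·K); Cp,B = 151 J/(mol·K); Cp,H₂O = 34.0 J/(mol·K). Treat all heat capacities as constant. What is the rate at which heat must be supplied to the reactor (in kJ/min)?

Extent of reaction ξ = 0.614 × 871 = 534.79 mol/h
Reaction term: ξ·ΔH°_rxn = 534.79 × 41.7 = 22301 kJ/h
Sensible, feed 84.1→25 °C: -9368.7 kJ/h
Outlet flows (mol/h): A 336.21, B 534.79, H₂O 534.79
Sensible, products 25→248 °C: 35708 kJ/h
Q = ΔH = 48640 kJ/h = 13.511 kW
Heat supplied = 810.67 kJ/min

Q_in = 811 kJ/min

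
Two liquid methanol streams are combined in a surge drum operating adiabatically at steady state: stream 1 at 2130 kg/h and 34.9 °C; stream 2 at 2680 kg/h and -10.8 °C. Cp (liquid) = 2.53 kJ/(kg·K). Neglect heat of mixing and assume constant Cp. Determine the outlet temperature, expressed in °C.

T_out = 9.44 °C

Energy balance with Q = 0: Σ ṁᵢCp,ᵢ(T_out − Tᵢ) = 0
Σ ṁᵢCp,ᵢTᵢ = 2130×2.53×34.9 + 2680×2.53×-10.8 = 114840
Σ ṁᵢCp,ᵢ = 2130×2.53 + 2680×2.53 = 12169
T_out = 114840 / 12169 = 9.4372 °C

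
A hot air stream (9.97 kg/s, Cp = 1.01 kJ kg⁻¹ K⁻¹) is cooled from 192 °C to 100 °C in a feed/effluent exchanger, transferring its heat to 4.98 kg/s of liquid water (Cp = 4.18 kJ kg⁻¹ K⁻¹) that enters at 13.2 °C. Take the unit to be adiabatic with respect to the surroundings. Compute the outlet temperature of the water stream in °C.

T_c,out = 57.7 °C

Heat released by hot stream: Q = 9.97 × 1.01 × (192 − 100) = 926.41 kJ/s
Energy balance on cold side (adiabatic exchanger): Q = ṁ_c·Cp_c·(T_c,out − T_c,in)
T_c,out = 13.2 + 926.41/(4.98 × 4.18) = 57.704 °C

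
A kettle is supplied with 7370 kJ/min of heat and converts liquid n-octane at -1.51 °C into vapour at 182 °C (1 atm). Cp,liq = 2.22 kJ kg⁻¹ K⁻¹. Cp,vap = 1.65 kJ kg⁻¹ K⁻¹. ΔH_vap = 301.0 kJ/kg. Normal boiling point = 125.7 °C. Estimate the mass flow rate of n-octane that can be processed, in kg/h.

Δh = 2.22×(125.7−-1.51) + 301.0 + 1.65×(182−125.7) = 676.3 kJ/kg
Q = 7370 kJ/min = 122.83 kJ/s = 442200 kJ/h
ṁ = Q/Δh = 442200 / 676.3 = 653.85 kg/h

ṁ = 654 kg/h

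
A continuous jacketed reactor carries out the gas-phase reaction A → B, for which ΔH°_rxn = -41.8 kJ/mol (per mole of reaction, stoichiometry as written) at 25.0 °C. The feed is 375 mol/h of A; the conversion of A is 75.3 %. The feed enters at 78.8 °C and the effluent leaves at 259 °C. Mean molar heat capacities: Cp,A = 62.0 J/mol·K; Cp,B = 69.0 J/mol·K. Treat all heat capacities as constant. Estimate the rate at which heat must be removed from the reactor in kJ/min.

Extent of reaction ξ = 0.753 × 375 = 282.38 mol/h
Reaction term: ξ·ΔH°_rxn = 282.38 × -41.8 = -11803 kJ/h
Sensible, feed 78.8→25 °C: -1250.8 kJ/h
Outlet flows (mol/h): A 92.625, B 282.38
Sensible, products 25→259 °C: 5903 kJ/h
Q = ΔH = -7151.1 kJ/h = -1.9864 kW
Heat removed = 119.18 kJ/min

Q_out = 119 kJ/min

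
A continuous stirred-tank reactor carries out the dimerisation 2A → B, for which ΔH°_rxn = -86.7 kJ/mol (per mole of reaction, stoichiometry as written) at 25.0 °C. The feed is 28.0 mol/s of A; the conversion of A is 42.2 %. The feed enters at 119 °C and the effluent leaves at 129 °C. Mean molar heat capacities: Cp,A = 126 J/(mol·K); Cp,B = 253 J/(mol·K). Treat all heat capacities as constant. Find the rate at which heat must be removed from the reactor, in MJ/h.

Q_out = 1710 MJ/h

Extent of reaction ξ = 0.422 × 28.0 / 2 = 5.908 mol/s
Reaction term: ξ·ΔH°_rxn = 5.908 × -86.7 = -512.22 kJ/s
Sensible, feed 119→25 °C: -331.63 kJ/s
Outlet flows (mol/s): A 16.184, B 5.908
Sensible, products 25→129 °C: 367.53 kJ/s
Q = ΔH = -476.33 kJ/s = -476.33 kW
Heat removed = 1714.8 MJ/h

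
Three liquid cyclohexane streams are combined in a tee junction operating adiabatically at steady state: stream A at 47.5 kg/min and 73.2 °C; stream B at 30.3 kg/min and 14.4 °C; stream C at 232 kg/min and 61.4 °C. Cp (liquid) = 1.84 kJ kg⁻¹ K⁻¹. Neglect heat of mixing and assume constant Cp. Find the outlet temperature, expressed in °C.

No heat crosses the boundary, so H_out = H_in.
T_out = Σ ṁᵢCp,ᵢTᵢ / Σ ṁᵢCp,ᵢ
      = 33411 / 570.03 = 58.612 °C

T_out = 58.6 °C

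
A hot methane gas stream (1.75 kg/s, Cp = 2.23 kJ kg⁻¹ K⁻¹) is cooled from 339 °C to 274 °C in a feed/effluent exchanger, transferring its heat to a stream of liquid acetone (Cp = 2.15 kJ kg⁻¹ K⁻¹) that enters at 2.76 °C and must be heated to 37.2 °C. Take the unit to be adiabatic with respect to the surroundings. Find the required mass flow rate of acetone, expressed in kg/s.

ṁ_c = 3.43 kg/s

Heat released by hot stream: Q = 1.75 × 2.23 × (339 − 274) = 253.66 kJ/s
Energy balance on cold side (adiabatic exchanger): Q = ṁ_c·Cp_c·(T_c,out − T_c,in)
ṁ_c = 253.66 / [2.15 × (37.2 − 2.76)] = 3.4257 kg/s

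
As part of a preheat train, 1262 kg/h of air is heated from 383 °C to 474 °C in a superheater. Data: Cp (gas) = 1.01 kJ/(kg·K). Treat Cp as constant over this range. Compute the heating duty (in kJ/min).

Q = ṁ·Cp·ΔT = 1262 × 1.01 × (474 − 383) = 115990 kJ/h
Converting: 115990 / 3600 s = 32.22 kW
Heating duty = 1933.2 kJ/min

Q = 1930 kJ/min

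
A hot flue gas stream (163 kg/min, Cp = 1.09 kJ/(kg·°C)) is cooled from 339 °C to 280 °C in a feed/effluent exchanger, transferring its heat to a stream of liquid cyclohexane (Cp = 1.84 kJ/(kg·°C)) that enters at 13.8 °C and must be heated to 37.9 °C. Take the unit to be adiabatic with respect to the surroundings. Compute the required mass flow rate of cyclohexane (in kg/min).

Heat released by hot stream: Q = 163 × 1.09 × (339 − 280) = 10483 kJ/min
Energy balance on cold side (adiabatic exchanger): Q = ṁ_c·Cp_c·(T_c,out − T_c,in)
ṁ_c = 10483 / [1.84 × (37.9 − 13.8)] = 236.39 kg/min

ṁ_c = 236 kg/min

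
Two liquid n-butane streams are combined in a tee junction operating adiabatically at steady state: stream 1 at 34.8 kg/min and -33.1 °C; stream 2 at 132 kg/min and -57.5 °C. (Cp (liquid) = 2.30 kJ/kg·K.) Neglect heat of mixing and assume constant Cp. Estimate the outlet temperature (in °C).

Adiabatic, steady state ⇒ Σ ṁᵢCp,ᵢ(T_out − Tᵢ) = 0
T_out = Σ ṁᵢCp,ᵢTᵢ / Σ ṁᵢCp,ᵢ
      = -20106 / 383.64 = -52.409 °C

T_out = -52.4 °C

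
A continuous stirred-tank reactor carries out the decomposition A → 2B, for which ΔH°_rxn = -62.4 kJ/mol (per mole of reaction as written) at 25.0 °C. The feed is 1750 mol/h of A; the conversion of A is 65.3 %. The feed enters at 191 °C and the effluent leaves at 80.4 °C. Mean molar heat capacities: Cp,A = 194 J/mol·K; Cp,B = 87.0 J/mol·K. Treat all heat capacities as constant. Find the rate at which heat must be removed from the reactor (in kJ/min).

Extent of reaction ξ = 0.653 × 1750 = 1142.8 mol/h
Reaction term: ξ·ΔH°_rxn = 1142.8 × -62.4 = -71308 kJ/h
Sensible, feed 191→25 °C: -56357 kJ/h
Outlet flows (mol/h): A 607.25, B 2285.5
Sensible, products 25→80.4 °C: 17542 kJ/h
Q = ΔH = -110120 kJ/h = -30.59 kW
Heat removed = 1835.4 kJ/min

Q_out = 1840 kJ/min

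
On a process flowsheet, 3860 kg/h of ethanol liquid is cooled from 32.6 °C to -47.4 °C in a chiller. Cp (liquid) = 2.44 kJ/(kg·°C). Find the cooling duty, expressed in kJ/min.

Q_c = 12600 kJ/min

Q = ṁ·Cp·ΔT = 3860 × 2.44 × (-47.4 − 32.6) = -753470 kJ/h
Converting: 753470 / 3600 s = 209.3 kW
Cooling duty = 12558 kJ/min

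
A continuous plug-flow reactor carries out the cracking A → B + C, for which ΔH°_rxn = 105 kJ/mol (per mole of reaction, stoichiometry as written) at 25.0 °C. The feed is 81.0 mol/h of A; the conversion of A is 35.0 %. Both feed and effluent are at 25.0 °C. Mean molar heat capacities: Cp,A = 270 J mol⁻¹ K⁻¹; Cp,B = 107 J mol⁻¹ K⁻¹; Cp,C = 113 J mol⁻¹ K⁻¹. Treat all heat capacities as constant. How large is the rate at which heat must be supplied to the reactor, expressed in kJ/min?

Q_in = 49.6 kJ/min

Extent of reaction ξ = 0.350 × 81.0 = 28.35 mol/h
Reaction term: ξ·ΔH°_rxn = 28.35 × 105 = 2976.8 kJ/h
Q = ΔH = 2976.8 kJ/h = 0.82688 kW
Heat supplied = 49.613 kJ/min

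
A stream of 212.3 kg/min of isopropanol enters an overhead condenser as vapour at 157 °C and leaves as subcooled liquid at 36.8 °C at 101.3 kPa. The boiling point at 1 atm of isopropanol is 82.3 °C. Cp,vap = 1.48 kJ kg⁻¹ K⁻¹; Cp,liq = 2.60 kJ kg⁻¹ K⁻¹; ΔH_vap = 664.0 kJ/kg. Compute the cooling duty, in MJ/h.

Q_c = 11400 MJ/h

vapour 157→82.3 °C: -110.56 kJ/kg
condensation at 82.3 °C: -664 kJ/kg
liquid 82.3→36.8 °C: -118.3 kJ/kg
Δh = -110.56 + -664 + -118.3 = -892.86 kJ/kg
Q = ṁ·Δh = 212.3 kg/min × -892.86 kJ/kg = -189550 kJ/min
|Q| = 3159.2 kW = 11373 MJ/h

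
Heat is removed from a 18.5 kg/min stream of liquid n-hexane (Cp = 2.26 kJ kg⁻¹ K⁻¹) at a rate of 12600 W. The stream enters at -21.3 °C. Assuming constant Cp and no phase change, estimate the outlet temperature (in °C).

Q = 12600 W = 756 kJ/min
ΔT = Q/(ṁ·Cp) = 756/(18.5×2.26) = 18.082 K
T_out = -21.3 − 18.082 = -39.382 °C

T_out = -39.4 °C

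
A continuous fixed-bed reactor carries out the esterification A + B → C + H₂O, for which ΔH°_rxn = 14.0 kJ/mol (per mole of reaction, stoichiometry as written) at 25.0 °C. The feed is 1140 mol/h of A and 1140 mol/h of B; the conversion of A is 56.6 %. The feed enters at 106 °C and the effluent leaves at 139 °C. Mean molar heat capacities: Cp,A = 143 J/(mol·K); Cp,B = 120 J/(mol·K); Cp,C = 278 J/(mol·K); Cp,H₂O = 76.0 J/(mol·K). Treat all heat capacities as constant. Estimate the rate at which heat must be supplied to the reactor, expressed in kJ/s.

Q_in = 7.12 kJ/s

Extent of reaction ξ = 0.566 × 1140 = 645.24 mol/h
Reaction term: ξ·ΔH°_rxn = 645.24 × 14.0 = 9033.4 kJ/h
Sensible, feed 106→25 °C: -24285 kJ/h
Outlet flows (mol/h): A 494.76, B 494.76, C 645.24, H₂O 645.24
Sensible, products 25→139 °C: 40873 kJ/h
Q = ΔH = 25621 kJ/h = 7.117 kW
Heat supplied = 7.117 kJ/s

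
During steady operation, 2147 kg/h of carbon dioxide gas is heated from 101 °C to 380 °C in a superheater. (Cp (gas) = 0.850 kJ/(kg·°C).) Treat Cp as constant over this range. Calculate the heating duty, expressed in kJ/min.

Q = ṁ·Cp·ΔT = 2147 × 0.850 × (380 − 101) = 509160 kJ/h
Converting: 509160 / 3600 s = 141.43 kW
Heating duty = 8486 kJ/min

Q = 8490 kJ/min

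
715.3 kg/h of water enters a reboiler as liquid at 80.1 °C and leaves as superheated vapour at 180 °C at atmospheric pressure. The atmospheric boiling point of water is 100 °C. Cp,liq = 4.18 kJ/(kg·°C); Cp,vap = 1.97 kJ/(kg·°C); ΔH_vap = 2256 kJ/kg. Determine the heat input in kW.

Q = 496 kW

liquid 80.1→100 °C: 83.182 kJ/kg
vaporisation at 100 °C: 2256 kJ/kg
vapour 100→180 °C: 157.6 kJ/kg
Δh = 83.182 + 2256 + 157.6 = 2496.8 kJ/kg
Q = ṁ·Δh = 715.3 kg/h × 2496.8 kJ/kg = 1.7859e+06 kJ/h
|Q| = 496.1 kW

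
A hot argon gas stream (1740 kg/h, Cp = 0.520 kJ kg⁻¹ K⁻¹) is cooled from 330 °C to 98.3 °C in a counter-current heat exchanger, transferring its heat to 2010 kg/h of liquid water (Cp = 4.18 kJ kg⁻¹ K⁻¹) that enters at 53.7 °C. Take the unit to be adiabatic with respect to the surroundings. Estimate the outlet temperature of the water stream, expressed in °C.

T_c,out = 78.7 °C

Heat released by hot stream: Q = 1740 × 0.520 × (330 − 98.3) = 209640 kJ/h
Energy balance on cold side (adiabatic exchanger): Q = ṁ_c·Cp_c·(T_c,out − T_c,in)
T_c,out = 53.7 + 209640/(2010 × 4.18) = 78.652 °C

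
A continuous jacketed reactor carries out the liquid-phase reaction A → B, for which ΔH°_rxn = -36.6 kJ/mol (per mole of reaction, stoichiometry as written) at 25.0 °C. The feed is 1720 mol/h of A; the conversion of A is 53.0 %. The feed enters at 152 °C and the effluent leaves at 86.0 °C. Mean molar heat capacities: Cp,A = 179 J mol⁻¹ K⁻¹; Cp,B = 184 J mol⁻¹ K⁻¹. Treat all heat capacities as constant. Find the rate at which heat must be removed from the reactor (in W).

Q_out = 14800 W

Extent of reaction ξ = 0.530 × 1720 = 911.6 mol/h
Reaction term: ξ·ΔH°_rxn = 911.6 × -36.6 = -33365 kJ/h
Sensible, feed 152→25 °C: -39101 kJ/h
Outlet flows (mol/h): A 808.4, B 911.6
Sensible, products 25→86.0 °C: 19059 kJ/h
Q = ΔH = -53407 kJ/h = -14.835 kW
Heat removed = 14835 W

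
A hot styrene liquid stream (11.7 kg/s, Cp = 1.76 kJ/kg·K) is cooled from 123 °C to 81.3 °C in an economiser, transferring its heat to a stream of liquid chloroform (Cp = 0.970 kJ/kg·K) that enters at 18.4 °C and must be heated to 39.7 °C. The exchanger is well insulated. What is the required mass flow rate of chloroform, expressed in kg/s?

Heat released by hot stream: Q = 11.7 × 1.76 × (123 − 81.3) = 858.69 kJ/s
Energy balance on cold side (adiabatic exchanger): Q = ṁ_c·Cp_c·(T_c,out − T_c,in)
ṁ_c = 858.69 / [0.970 × (39.7 − 18.4)] = 41.561 kg/s

ṁ_c = 41.6 kg/s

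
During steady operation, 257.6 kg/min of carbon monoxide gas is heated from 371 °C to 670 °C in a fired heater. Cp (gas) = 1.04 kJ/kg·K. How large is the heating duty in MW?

Q = ṁ·Cp·ΔT = 257.6 × 1.04 × (670 − 371) = 80103 kJ/min
Converting: 80103 / 60 s = 1335.1 kW
Heating duty = 1.3351 MW

Q = 1.34 MW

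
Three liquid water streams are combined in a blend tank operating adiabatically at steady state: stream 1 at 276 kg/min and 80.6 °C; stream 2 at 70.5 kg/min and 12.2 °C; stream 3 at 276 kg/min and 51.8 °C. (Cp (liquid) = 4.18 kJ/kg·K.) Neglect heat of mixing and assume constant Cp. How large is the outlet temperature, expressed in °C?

Adiabatic, steady state ⇒ Σ ṁᵢCp,ᵢ(T_out − Tᵢ) = 0
Σ ṁᵢCp,ᵢTᵢ = 276×4.18×80.6 + 70.5×4.18×12.2 + 276×4.18×51.8 = 156340
Σ ṁᵢCp,ᵢ = 276×4.18 + 70.5×4.18 + 276×4.18 = 2602
T_out = 156340 / 2602 = 60.084 °C

T_out = 60.1 °C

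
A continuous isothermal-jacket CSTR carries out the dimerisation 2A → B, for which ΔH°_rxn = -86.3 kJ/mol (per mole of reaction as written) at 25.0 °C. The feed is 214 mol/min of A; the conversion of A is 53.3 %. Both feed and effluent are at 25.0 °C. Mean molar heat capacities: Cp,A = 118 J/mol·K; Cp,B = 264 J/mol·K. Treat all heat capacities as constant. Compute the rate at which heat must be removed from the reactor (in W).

Extent of reaction ξ = 0.533 × 214 / 2 = 57.031 mol/min
Reaction term: ξ·ΔH°_rxn = 57.031 × -86.3 = -4921.8 kJ/min
Q = ΔH = -4921.8 kJ/min = -82.03 kW
Heat removed = 82030 W

Q_out = 82000 W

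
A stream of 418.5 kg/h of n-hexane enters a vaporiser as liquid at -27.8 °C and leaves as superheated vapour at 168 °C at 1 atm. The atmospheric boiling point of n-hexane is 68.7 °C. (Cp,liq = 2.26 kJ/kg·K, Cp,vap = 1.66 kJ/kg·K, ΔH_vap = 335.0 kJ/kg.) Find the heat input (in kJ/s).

Q = 83.5 kJ/s

liquid -27.8→68.7 °C: 218.09 kJ/kg
vaporisation at 68.7 °C: 335 kJ/kg
vapour 68.7→168 °C: 164.84 kJ/kg
Δh = 218.09 + 335 + 164.84 = 717.93 kJ/kg
Q = ṁ·Δh = 418.5 kg/h × 717.93 kJ/kg = 300450 kJ/h
|Q| = 83.459 kW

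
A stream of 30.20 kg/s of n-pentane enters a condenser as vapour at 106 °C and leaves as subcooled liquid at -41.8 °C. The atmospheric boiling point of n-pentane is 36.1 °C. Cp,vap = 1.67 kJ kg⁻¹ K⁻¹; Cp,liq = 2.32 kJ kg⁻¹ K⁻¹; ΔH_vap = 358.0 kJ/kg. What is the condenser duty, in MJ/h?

Q_c = 71300 MJ/h

vapour 106→36.1 °C: -116.73 kJ/kg
condensation at 36.1 °C: -358 kJ/kg
liquid 36.1→-41.8 °C: -180.73 kJ/kg
Δh = -116.73 + -358 + -180.73 = -655.46 kJ/kg
Q = ṁ·Δh = 30.20 kg/s × -655.46 kJ/kg = -19795 kJ/s
|Q| = 19795 kW = 71262 MJ/h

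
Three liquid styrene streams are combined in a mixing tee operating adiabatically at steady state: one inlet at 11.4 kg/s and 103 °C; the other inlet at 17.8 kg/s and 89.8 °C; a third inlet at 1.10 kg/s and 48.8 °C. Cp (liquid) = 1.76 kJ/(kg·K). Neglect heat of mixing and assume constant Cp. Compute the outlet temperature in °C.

T_out = 93.3 °C

No heat crosses the boundary, so H_out = H_in.
Σ ṁᵢCp,ᵢTᵢ = 11.4×1.76×103 + 17.8×1.76×89.8 + 1.10×1.76×48.8 = 4974.3
Σ ṁᵢCp,ᵢ = 11.4×1.76 + 17.8×1.76 + 1.10×1.76 = 53.328
T_out = 4974.3 / 53.328 = 93.278 °C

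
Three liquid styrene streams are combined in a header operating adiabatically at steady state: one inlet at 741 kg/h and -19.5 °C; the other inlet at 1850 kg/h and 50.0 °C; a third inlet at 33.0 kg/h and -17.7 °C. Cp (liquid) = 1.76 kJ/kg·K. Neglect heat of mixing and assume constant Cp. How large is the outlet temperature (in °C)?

T_out = 29.5 °C

No heat crosses the boundary, so H_out = H_in.
T_out = Σ ṁᵢCp,ᵢTᵢ / Σ ṁᵢCp,ᵢ
      = 136340 / 4618.2 = 29.522 °C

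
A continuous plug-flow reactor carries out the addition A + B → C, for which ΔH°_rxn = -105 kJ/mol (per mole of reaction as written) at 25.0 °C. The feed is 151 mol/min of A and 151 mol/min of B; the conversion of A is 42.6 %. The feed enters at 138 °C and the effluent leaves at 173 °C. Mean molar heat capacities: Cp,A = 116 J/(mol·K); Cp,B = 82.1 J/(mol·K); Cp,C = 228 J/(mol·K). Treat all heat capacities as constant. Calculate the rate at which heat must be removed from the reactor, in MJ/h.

Q_out = 325 MJ/h

Extent of reaction ξ = 0.426 × 151 = 64.326 mol/min
Reaction term: ξ·ΔH°_rxn = 64.326 × -105 = -6754.2 kJ/min
Sensible, feed 138→25 °C: -3380.2 kJ/min
Outlet flows (mol/min): A 86.674, B 86.674, C 64.326
Sensible, products 25→173 °C: 4711.8 kJ/min
Q = ΔH = -5422.6 kJ/min = -90.377 kW
Heat removed = 325.36 MJ/h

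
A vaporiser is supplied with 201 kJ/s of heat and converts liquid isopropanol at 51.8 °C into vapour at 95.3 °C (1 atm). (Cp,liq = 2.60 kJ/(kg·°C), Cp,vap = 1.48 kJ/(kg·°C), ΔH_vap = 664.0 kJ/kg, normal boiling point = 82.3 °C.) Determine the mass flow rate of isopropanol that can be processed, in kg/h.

Δh = 2.60×(82.3−51.8) + 664.0 + 1.48×(95.3−82.3) = 762.54 kJ/kg
Q = 201 kJ/s = 201 kJ/s = 723600 kJ/h
ṁ = Q/Δh = 723600 / 762.54 = 948.93 kg/h

ṁ = 949 kg/h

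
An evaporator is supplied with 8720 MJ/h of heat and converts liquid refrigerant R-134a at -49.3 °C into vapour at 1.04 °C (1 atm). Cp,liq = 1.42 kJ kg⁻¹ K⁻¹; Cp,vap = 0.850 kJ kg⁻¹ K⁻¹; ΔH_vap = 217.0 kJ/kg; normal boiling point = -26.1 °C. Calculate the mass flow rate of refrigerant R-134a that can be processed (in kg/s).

Δh = 1.42×(-26.1−-49.3) + 217.0 + 0.850×(1.04−-26.1) = 273.01 kJ/kg
Q = 8720 MJ/h = 2422.2 kJ/s = 2422.2 kJ/s
ṁ = Q/Δh = 2422.2 / 273.01 = 8.8722 kg/s

ṁ = 8.87 kg/s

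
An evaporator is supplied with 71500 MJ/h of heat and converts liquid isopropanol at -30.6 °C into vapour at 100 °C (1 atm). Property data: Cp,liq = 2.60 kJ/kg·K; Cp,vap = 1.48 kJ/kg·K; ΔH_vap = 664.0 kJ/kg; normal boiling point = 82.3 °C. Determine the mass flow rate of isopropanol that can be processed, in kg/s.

ṁ = 20.2 kg/s

Δh = 2.60×(82.3−-30.6) + 664.0 + 1.48×(100−82.3) = 983.74 kJ/kg
Q = 71500 MJ/h = 19861 kJ/s = 19861 kJ/s
ṁ = Q/Δh = 19861 / 983.74 = 20.189 kg/s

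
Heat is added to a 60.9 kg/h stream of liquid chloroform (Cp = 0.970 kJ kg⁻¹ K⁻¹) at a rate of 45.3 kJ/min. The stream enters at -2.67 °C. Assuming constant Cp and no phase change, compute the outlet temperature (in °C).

Q = 45.3 kJ/min = 2718 kJ/h
ΔT = Q/(ṁ·Cp) = 2718/(60.9×0.970) = 46.011 K
T_out = -2.67 + 46.011 = 43.341 °C

T_out = 43.3 °C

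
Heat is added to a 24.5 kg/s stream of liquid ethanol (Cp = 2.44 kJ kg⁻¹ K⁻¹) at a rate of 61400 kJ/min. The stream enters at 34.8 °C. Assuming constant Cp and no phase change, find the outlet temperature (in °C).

Q = 61400 kJ/min = 1023.3 kJ/s
ΔT = Q/(ṁ·Cp) = 1023.3/(24.5×2.44) = 17.118 K
T_out = 34.8 + 17.118 = 51.918 °C

T_out = 51.9 °C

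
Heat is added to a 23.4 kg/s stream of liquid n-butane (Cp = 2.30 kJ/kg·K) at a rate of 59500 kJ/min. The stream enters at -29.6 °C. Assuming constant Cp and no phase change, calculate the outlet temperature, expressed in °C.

Q = 59500 kJ/min = 991.67 kJ/s
ΔT = Q/(ṁ·Cp) = 991.67/(23.4×2.30) = 18.426 K
T_out = -29.6 + 18.426 = -11.174 °C

T_out = -11.2 °C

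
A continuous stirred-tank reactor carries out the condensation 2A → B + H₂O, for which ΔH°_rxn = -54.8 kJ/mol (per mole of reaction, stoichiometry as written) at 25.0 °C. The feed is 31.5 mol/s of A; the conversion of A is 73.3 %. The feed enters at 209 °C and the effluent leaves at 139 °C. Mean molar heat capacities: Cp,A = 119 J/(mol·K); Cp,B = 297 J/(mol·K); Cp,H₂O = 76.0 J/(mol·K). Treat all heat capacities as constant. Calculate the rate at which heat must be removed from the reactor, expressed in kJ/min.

Extent of reaction ξ = 0.733 × 31.5 / 2 = 11.545 mol/s
Reaction term: ξ·ΔH°_rxn = 11.545 × -54.8 = -632.65 kJ/s
Sensible, feed 209→25 °C: -689.72 kJ/s
Outlet flows (mol/s): A 8.4105, B 11.545, H₂O 11.545
Sensible, products 25→139 °C: 605 kJ/s
Q = ΔH = -717.37 kJ/s = -717.37 kW
Heat removed = 43042 kJ/min

Q_out = 43000 kJ/min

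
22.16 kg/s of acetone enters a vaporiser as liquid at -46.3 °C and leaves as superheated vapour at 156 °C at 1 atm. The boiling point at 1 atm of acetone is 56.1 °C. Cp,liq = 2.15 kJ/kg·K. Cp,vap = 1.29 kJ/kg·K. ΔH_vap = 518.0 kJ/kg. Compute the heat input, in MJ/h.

liquid -46.3→56.1 °C: 220.16 kJ/kg
vaporisation at 56.1 °C: 518 kJ/kg
vapour 56.1→156 °C: 128.87 kJ/kg
Δh = 220.16 + 518 + 128.87 = 867.03 kJ/kg
Q = ṁ·Δh = 22.16 kg/s × 867.03 kJ/kg = 19213 kJ/s
|Q| = 19213 kW = 69168 MJ/h

Q = 69200 MJ/h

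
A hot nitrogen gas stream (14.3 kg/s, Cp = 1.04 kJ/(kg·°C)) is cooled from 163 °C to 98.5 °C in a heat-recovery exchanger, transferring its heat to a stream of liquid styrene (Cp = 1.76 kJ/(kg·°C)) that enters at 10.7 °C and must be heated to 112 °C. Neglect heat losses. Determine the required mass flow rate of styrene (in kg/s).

Heat released by hot stream: Q = 14.3 × 1.04 × (163 − 98.5) = 959.24 kJ/s
Energy balance on cold side (adiabatic exchanger): Q = ṁ_c·Cp_c·(T_c,out − T_c,in)
ṁ_c = 959.24 / [1.76 × (112 − 10.7)] = 5.3803 kg/s

ṁ_c = 5.38 kg/s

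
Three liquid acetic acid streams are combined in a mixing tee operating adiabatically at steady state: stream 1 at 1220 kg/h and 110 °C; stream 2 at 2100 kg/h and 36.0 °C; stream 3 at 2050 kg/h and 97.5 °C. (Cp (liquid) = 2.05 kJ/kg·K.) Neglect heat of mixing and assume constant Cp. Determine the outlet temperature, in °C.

Energy balance with Q = 0: Σ ṁᵢCp,ᵢ(T_out − Tᵢ) = 0
T_out = Σ ṁᵢCp,ᵢTᵢ / Σ ṁᵢCp,ᵢ
      = 839830 / 11008 = 76.29 °C

T_out = 76.3 °C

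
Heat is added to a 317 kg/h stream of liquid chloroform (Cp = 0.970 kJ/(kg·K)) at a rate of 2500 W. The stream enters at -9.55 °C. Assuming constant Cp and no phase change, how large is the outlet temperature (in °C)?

Q = 2500 W = 9000 kJ/h
ΔT = Q/(ṁ·Cp) = 9000/(317×0.970) = 29.269 K
T_out = -9.55 + 29.269 = 19.719 °C

T_out = 19.7 °C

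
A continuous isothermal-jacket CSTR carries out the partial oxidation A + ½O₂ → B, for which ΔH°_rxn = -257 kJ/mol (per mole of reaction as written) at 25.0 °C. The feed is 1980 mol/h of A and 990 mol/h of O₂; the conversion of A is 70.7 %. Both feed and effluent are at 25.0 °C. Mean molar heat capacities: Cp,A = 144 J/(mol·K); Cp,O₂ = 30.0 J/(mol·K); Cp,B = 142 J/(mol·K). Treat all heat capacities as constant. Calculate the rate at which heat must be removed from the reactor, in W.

Extent of reaction ξ = 0.707 × 1980 = 1399.9 mol/h
Reaction term: ξ·ΔH°_rxn = 1399.9 × -257 = -359760 kJ/h
Q = ΔH = -359760 kJ/h = -99.934 kW
Heat removed = 99934 W

Q_out = 99900 W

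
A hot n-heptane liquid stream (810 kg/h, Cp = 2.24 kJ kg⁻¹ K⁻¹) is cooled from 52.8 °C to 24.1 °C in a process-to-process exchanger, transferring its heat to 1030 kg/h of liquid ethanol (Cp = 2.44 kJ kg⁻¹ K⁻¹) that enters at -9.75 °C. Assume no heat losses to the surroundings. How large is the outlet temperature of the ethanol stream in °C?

T_c,out = 11.0 °C

Heat released by hot stream: Q = 810 × 2.24 × (52.8 − 24.1) = 52073 kJ/h
Energy balance on cold side (adiabatic exchanger): Q = ṁ_c·Cp_c·(T_c,out − T_c,in)
T_c,out = -9.75 + 52073/(1030 × 2.44) = 10.97 °C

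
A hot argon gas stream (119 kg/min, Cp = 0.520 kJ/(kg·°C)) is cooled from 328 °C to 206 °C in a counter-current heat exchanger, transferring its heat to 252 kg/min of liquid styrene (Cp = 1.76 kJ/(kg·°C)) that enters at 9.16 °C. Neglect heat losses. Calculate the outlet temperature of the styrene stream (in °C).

Heat released by hot stream: Q = 119 × 0.520 × (328 − 206) = 7549.4 kJ/min
Energy balance on cold side (adiabatic exchanger): Q = ṁ_c·Cp_c·(T_c,out − T_c,in)
T_c,out = 9.16 + 7549.4/(252 × 1.76) = 26.181 °C

T_c,out = 26.2 °C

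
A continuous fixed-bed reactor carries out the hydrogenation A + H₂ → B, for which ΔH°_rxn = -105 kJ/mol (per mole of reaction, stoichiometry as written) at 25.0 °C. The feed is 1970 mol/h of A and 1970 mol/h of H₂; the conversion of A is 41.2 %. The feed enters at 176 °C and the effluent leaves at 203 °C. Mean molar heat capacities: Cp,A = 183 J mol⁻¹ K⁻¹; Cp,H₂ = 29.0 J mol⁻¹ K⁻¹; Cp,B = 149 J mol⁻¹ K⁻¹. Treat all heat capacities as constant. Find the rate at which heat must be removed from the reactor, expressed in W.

Extent of reaction ξ = 0.412 × 1970 = 811.64 mol/h
Reaction term: ξ·ΔH°_rxn = 811.64 × -105 = -85222 kJ/h
Sensible, feed 176→25 °C: -63064 kJ/h
Outlet flows (mol/h): A 1158.4, H₂ 1158.4, B 811.64
Sensible, products 25→203 °C: 65238 kJ/h
Q = ΔH = -83048 kJ/h = -23.069 kW
Heat removed = 23069 W

Q_out = 23100 W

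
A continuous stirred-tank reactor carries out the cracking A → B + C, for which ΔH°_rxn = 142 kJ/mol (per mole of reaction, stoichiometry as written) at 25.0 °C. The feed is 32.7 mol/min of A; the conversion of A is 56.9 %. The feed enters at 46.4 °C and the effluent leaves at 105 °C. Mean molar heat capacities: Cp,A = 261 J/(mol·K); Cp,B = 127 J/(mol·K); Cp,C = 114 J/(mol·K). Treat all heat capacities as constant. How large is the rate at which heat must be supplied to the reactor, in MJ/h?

Q_in = 187 MJ/h

Extent of reaction ξ = 0.569 × 32.7 = 18.606 mol/min
Reaction term: ξ·ΔH°_rxn = 18.606 × 142 = 2642.1 kJ/min
Sensible, feed 46.4→25 °C: -182.64 kJ/min
Outlet flows (mol/min): A 14.094, B 18.606, C 18.606
Sensible, products 25→105 °C: 653.01 kJ/min
Q = ΔH = 3112.5 kJ/min = 51.874 kW
Heat supplied = 186.75 MJ/h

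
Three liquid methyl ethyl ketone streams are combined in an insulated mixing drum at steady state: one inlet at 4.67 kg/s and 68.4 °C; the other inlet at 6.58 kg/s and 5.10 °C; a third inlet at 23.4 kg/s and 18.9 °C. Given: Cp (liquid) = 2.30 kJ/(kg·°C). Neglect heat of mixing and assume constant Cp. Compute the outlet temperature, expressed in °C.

T_out = 23.0 °C

Adiabatic, steady state ⇒ Σ ṁᵢCp,ᵢ(T_out − Tᵢ) = 0
T_out = Σ ṁᵢCp,ᵢTᵢ / Σ ṁᵢCp,ᵢ
      = 1829.1 / 79.695 = 22.951 °C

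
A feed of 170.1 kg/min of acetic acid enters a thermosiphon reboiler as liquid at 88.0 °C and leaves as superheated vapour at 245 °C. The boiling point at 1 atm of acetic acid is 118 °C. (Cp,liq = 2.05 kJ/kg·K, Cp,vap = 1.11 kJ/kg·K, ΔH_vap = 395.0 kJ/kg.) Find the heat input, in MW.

Q = 1.69 MW

liquid 88.0→118 °C: 61.5 kJ/kg
vaporisation at 118 °C: 395 kJ/kg
vapour 118→245 °C: 140.97 kJ/kg
Δh = 61.5 + 395 + 140.97 = 597.47 kJ/kg
Q = ṁ·Δh = 170.1 kg/min × 597.47 kJ/kg = 101630 kJ/min
|Q| = 1693.8 kW = 1.6938 MW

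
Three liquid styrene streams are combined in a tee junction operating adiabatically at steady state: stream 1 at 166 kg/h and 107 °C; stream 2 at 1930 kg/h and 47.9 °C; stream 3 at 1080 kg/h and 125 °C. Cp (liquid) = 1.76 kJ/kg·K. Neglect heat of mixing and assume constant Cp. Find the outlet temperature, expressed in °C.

Adiabatic, steady state ⇒ Σ ṁᵢCp,ᵢ(T_out − Tᵢ) = 0
T_out = Σ ṁᵢCp,ᵢTᵢ / Σ ṁᵢCp,ᵢ
      = 431570 / 5589.8 = 77.207 °C

T_out = 77.2 °C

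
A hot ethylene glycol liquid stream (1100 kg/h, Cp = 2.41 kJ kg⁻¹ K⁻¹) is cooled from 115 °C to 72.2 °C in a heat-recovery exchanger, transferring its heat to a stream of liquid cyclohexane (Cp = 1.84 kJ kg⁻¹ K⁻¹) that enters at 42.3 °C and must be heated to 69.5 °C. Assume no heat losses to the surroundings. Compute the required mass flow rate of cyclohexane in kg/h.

Heat released by hot stream: Q = 1100 × 2.41 × (115 − 72.2) = 113460 kJ/h
Energy balance on cold side (adiabatic exchanger): Q = ṁ_c·Cp_c·(T_c,out − T_c,in)
ṁ_c = 113460 / [1.84 × (69.5 − 42.3)] = 2267.1 kg/h

ṁ_c = 2270 kg/h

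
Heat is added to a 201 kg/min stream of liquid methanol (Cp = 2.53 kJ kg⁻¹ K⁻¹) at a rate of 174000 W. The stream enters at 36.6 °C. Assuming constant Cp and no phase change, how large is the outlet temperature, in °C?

T_out = 57.1 °C

Q = 174000 W = 10440 kJ/min
ΔT = Q/(ṁ·Cp) = 10440/(201×2.53) = 20.53 K
T_out = 36.6 + 20.53 = 57.13 °C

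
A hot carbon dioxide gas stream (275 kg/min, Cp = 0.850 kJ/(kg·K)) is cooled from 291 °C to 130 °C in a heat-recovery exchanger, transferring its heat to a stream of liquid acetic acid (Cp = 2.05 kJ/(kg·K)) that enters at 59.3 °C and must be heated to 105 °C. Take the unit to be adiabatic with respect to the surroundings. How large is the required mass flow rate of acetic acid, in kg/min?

Heat released by hot stream: Q = 275 × 0.850 × (291 − 130) = 37634 kJ/min
Energy balance on cold side (adiabatic exchanger): Q = ṁ_c·Cp_c·(T_c,out − T_c,in)
ṁ_c = 37634 / [2.05 × (105 − 59.3)] = 401.71 kg/min

ṁ_c = 402 kg/min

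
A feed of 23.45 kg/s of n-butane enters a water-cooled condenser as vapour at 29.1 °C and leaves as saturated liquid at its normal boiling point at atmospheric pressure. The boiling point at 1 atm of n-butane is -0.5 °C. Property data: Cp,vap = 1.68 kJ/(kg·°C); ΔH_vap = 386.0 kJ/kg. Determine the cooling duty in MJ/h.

vapour 29.1→-0.5 °C: -49.728 kJ/kg
condensation at -0.5 °C: -386 kJ/kg
Δh = -49.728 + -386 = -435.73 kJ/kg
Q = ṁ·Δh = 23.45 kg/s × -435.73 kJ/kg = -10218 kJ/s
|Q| = 10218 kW = 36784 MJ/h

Q_c = 36800 MJ/h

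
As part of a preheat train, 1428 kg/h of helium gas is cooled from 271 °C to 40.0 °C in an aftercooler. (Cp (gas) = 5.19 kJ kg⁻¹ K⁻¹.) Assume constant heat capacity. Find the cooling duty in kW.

Q_c = 476 kW

Q = ṁ·Cp·ΔT = 1428 × 5.19 × (40.0 − 271) = -1.712e+06 kJ/h
Converting: 1.712e+06 / 3600 s = 475.56 kW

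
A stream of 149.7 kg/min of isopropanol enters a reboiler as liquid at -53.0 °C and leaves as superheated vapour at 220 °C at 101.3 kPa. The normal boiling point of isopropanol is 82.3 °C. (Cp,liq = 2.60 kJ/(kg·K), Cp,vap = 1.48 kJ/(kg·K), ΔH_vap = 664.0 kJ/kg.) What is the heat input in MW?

Q = 3.04 MW

liquid -53.0→82.3 °C: 351.78 kJ/kg
vaporisation at 82.3 °C: 664 kJ/kg
vapour 82.3→220 °C: 203.8 kJ/kg
Δh = 351.78 + 664 + 203.8 = 1219.6 kJ/kg
Q = ṁ·Δh = 149.7 kg/min × 1219.6 kJ/kg = 182570 kJ/min
|Q| = 3042.8 kW = 3.0428 MW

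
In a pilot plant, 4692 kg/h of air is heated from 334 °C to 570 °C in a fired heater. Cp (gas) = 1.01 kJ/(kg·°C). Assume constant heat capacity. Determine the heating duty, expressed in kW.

Q = ṁ·Cp·ΔT = 4692 × 1.01 × (570 − 334) = 1.1184e+06 kJ/h
Converting: 1.1184e+06 / 3600 s = 310.66 kW

Q = 311 kW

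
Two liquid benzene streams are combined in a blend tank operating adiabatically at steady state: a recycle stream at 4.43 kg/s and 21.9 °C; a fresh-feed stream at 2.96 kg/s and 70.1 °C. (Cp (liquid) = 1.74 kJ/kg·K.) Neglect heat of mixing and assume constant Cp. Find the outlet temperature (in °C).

No heat crosses the boundary, so H_out = H_in.
T_out = Σ ṁᵢCp,ᵢTᵢ / Σ ṁᵢCp,ᵢ
      = 529.85 / 12.859 = 41.206 °C

T_out = 41.2 °C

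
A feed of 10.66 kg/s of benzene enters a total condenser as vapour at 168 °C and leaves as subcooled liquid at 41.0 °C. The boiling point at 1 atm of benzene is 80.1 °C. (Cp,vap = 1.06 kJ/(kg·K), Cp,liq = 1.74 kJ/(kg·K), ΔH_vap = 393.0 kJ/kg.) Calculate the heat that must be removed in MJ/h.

Q_c = 21300 MJ/h

vapour 168→80.1 °C: -93.174 kJ/kg
condensation at 80.1 °C: -393 kJ/kg
liquid 80.1→41.0 °C: -68.034 kJ/kg
Δh = -93.174 + -393 + -68.034 = -554.21 kJ/kg
Q = ṁ·Δh = 10.66 kg/s × -554.21 kJ/kg = -5907.9 kJ/s
|Q| = 5907.9 kW = 21268 MJ/h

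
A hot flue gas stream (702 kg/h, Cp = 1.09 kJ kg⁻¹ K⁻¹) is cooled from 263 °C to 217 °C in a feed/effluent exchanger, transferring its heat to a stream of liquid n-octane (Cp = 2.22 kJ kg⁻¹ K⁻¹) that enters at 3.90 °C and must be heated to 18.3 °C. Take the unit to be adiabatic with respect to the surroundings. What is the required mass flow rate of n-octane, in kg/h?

Heat released by hot stream: Q = 702 × 1.09 × (263 − 217) = 35198 kJ/h
Energy balance on cold side (adiabatic exchanger): Q = ṁ_c·Cp_c·(T_c,out − T_c,in)
ṁ_c = 35198 / [2.22 × (18.3 − 3.90)] = 1101 kg/h

ṁ_c = 1100 kg/h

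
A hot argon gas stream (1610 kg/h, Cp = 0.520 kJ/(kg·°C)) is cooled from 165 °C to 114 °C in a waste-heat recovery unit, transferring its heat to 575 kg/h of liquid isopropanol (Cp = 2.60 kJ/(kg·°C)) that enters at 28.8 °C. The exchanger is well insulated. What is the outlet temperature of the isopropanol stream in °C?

T_c,out = 57.4 °C

Heat released by hot stream: Q = 1610 × 0.520 × (165 − 114) = 42697 kJ/h
Energy balance on cold side (adiabatic exchanger): Q = ṁ_c·Cp_c·(T_c,out − T_c,in)
T_c,out = 28.8 + 42697/(575 × 2.60) = 57.36 °C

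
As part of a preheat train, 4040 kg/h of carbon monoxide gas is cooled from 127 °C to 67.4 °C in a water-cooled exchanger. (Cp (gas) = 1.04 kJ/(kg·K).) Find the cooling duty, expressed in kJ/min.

Q = ṁ·Cp·ΔT = 4040 × 1.04 × (67.4 − 127) = -250420 kJ/h
Converting: 250420 / 3600 s = 69.56 kW
Cooling duty = 4173.6 kJ/min

Q_c = 4170 kJ/min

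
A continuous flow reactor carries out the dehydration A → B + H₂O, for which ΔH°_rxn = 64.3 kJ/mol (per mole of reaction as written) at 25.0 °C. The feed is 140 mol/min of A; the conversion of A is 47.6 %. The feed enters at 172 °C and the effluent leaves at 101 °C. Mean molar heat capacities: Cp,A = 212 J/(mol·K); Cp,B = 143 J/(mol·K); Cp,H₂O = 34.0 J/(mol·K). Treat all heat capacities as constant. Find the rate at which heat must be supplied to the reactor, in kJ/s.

Q_in = 33.3 kJ/s

Extent of reaction ξ = 0.476 × 140 = 66.64 mol/min
Reaction term: ξ·ΔH°_rxn = 66.64 × 64.3 = 4285 kJ/min
Sensible, feed 172→25 °C: -4363 kJ/min
Outlet flows (mol/min): A 73.36, B 66.64, H₂O 66.64
Sensible, products 25→101 °C: 2078.4 kJ/min
Q = ΔH = 2000.4 kJ/min = 33.34 kW
Heat supplied = 33.34 kJ/s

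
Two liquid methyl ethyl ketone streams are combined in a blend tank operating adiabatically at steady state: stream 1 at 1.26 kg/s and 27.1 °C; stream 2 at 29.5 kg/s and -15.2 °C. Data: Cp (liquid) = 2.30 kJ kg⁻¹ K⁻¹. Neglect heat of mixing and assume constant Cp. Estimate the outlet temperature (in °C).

T_out = -13.5 °C

Energy balance with Q = 0: Σ ṁᵢCp,ᵢ(T_out − Tᵢ) = 0
Σ ṁᵢCp,ᵢTᵢ = 1.26×2.30×27.1 + 29.5×2.30×-15.2 = -952.78
Σ ṁᵢCp,ᵢ = 1.26×2.30 + 29.5×2.30 = 70.748
T_out = -952.78 / 70.748 = -13.467 °C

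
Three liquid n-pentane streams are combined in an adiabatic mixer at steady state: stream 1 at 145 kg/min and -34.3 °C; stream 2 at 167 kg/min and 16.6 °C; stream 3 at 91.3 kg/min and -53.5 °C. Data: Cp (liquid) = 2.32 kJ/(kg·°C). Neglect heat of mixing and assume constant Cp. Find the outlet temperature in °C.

T_out = -17.6 °C

Energy balance with Q = 0: Σ ṁᵢCp,ᵢ(T_out − Tᵢ) = 0
T_out = Σ ṁᵢCp,ᵢTᵢ / Σ ṁᵢCp,ᵢ
      = -16439 / 935.66 = -17.57 °C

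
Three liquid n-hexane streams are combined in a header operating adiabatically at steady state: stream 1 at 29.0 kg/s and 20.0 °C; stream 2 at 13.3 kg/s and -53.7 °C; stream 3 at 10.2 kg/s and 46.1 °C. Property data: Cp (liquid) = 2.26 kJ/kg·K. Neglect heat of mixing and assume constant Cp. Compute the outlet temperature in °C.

T_out = 6.40 °C

Energy balance with Q = 0: Σ ṁᵢCp,ᵢ(T_out − Tᵢ) = 0
T_out = Σ ṁᵢCp,ᵢTᵢ / Σ ṁᵢCp,ᵢ
      = 759.38 / 118.65 = 6.4002 °C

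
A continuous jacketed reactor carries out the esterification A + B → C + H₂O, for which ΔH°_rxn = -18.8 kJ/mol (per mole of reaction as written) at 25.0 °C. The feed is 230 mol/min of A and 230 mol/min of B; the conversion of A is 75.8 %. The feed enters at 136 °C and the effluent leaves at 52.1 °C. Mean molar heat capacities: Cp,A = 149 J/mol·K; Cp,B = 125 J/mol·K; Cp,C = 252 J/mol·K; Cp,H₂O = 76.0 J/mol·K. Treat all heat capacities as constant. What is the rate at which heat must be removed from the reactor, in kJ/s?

Extent of reaction ξ = 0.758 × 230 = 174.34 mol/min
Reaction term: ξ·ΔH°_rxn = 174.34 × -18.8 = -3277.6 kJ/min
Sensible, feed 136→25 °C: -6995.2 kJ/min
Outlet flows (mol/min): A 55.66, B 55.66, C 174.34, H₂O 174.34
Sensible, products 25→52.1 °C: 1963 kJ/min
Q = ΔH = -8309.8 kJ/min = -138.5 kW
Heat removed = 138.5 kJ/s

Q_out = 138 kJ/s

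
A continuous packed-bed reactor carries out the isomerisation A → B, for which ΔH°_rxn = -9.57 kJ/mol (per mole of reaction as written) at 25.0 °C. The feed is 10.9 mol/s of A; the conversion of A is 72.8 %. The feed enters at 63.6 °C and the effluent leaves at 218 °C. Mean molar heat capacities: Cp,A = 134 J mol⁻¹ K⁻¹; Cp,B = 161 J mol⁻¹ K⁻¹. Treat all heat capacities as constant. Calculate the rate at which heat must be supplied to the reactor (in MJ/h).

Extent of reaction ξ = 0.728 × 10.9 = 7.9352 mol/s
Reaction term: ξ·ΔH°_rxn = 7.9352 × -9.57 = -75.94 kJ/s
Sensible, feed 63.6→25 °C: -56.379 kJ/s
Outlet flows (mol/s): A 2.9648, B 7.9352
Sensible, products 25→218 °C: 323.25 kJ/s
Q = ΔH = 190.93 kJ/s = 190.93 kW
Heat supplied = 687.34 MJ/h

Q_in = 687 MJ/h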